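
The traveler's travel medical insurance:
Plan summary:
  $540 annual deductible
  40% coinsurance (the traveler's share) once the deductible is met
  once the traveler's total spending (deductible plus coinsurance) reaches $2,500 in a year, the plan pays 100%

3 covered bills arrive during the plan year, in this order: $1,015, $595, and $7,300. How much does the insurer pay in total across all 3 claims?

$6,410

Claim 1 ($1,015): deductible takes $540, $475 remains; 40% of $475 = $190. Traveler owes $730 (running OOP $730). Plan pays $1,015 − $730 = $285.
Claim 2 ($595): 40% coinsurance on $595 = $238. Traveler owes $238 (running OOP $968). Insurer: $595 − $238 = $357.
Claim 3 ($7,300): deductible met; 40% of $7,300 = $2,920. Adding that to $968 gives $3,888, past the $2,500 cap; traveler pays only $2,500 − $968 = $1,532. Insurer: $7,300 − $1,532 = $5,768.
Insurer total = bills − traveler's total = $8,910 − $2,500 = $6,410.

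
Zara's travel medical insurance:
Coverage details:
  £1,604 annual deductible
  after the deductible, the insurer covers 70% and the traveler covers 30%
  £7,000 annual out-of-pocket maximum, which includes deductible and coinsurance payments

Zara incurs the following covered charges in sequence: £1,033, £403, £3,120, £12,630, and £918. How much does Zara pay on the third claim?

Claim 1 (£1,033): all of it applies to the deductible. Traveler pays £1,033; OOP now £1,033.
Claim 2 (£403): entire amount goes to the deductible. Traveler owes £403 (running OOP £1,436).
Claim 3 (£3,120): £168 finishes the deductible; £2,952 goes to coinsurance; coinsurance £2,952 × 30% = £885.60. Traveler pays £1,053.60; OOP now £2,489.60.

£1,053.60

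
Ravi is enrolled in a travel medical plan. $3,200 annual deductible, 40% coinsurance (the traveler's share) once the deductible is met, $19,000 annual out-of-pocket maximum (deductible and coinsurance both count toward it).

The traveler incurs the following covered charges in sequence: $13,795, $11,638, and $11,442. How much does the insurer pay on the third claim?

$6,865.20

Claim 1 ($13,795): $3,200 finishes the deductible; $10,595 goes to coinsurance; traveler's 40% is $4,238. Traveler pays $7,438; OOP now $7,438. Plan pays $13,795 − $7,438 = $6,357.
Claim 2 ($11,638): deductible already satisfied, so traveler's share is 40% × $11,638 = $4,655.20. Traveler owes $4,655.20 (running OOP $12,093.20). Plan pays $11,638 − $4,655.20 = $6,982.80.
Claim 3 ($11,442): deductible met; 40% of $11,442 = $4,576.80. Traveler owes $4,576.80 (running OOP $16,670). Plan pays $11,442 − $4,576.80 = $6,865.20.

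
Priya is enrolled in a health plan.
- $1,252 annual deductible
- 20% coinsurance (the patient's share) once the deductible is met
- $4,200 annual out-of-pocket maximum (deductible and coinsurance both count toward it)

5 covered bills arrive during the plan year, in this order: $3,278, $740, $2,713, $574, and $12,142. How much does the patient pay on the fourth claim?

$114.80

#1 ($3,278): $1,252 finishes the deductible; $2,026 goes to coinsurance; 20% of $2,026 = $405.20. Cost to patient: $1,657.20. OOP to date $1,657.20.
#2 ($740): deductible already satisfied, so patient's share is 20% × $740 = $148. Cost to patient: $148. OOP to date $1,805.20.
#3 ($2,713): deductible already satisfied, so patient's share is 20% × $2,713 = $542.60. Cost to patient: $542.60. OOP to date $2,347.80.
#4 ($574): deductible already satisfied, so patient's share is 20% × $574 = $114.80. Patient owes $114.80 (running OOP $2,462.60).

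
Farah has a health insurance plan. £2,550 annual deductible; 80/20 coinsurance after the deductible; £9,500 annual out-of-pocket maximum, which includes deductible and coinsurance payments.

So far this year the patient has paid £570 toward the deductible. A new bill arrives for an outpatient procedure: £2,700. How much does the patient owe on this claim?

Remaining deductible: £2,550 − £570 = £1,980.
The remaining £720 (= £2,700 − £1,980) moves to coinsurance.
Coinsurance: £720 × 20% = £144.
Patient responsibility before any cap: £1,980 + £144 = £2,124.
Cumulative spending £570 + £2,124 = £2,694 stays under the £9,500 maximum.

£2,124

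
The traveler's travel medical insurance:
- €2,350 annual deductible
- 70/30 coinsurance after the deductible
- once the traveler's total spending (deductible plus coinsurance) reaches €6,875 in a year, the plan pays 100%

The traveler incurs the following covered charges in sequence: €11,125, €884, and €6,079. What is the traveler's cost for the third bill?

€1,627.30

Claim 1 (€11,125): deductible takes €2,350, €8,775 remains; coinsurance €8,775 × 30% = €2,632.50. Traveler pays €4,982.50; OOP now €4,982.50.
Claim 2 (€884): deductible already satisfied, so traveler's share is 30% × €884 = €265.20. Traveler owes €265.20 (running OOP €5,247.70).
Claim 3 (€6,079): 30% coinsurance on €6,079 = €1,823.70. Adding that to €5,247.70 gives €7,071.40, past the €6,875 cap; traveler pays only €6,875 − €5,247.70 = €1,627.30.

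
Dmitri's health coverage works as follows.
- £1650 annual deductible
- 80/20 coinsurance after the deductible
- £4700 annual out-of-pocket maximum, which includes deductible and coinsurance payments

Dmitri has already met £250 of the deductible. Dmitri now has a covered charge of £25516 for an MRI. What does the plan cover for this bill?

£21066

Deductible still to meet: £1650 − £250 = £1400.
After the £1400 deductible portion, £25516 − £1400 = £24116 is subject to coinsurance.
20% of £24116 = £4823.20 falls to the patient.
Patient responsibility before any cap: £1400 + £4823.20 = £6223.20.
Adding £6223.20 to the £250 already spent would give £6473.20, which exceeds the £4700 cap; the patient pays just £4700 − £250 = £4450.
Insurer pays the balance: £25516 − £4450 = £21066.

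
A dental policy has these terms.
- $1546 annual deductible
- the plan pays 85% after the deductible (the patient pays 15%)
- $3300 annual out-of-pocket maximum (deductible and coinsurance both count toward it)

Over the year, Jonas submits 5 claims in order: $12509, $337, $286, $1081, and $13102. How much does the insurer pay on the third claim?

#1 ($12509): $1546 finishes the deductible; $10963 goes to coinsurance; patient's 15% is $1644.45. Cost to patient: $3190.45. OOP to date $3190.45. Insurer: $12509 − $3190.45 = $9318.55.
#2 ($337): deductible already satisfied, so patient's share is 15% × $337 = $50.55. Patient owes $50.55 (running OOP $3241). Plan pays $337 − $50.55 = $286.45.
#3 ($286): deductible already satisfied, so patient's share is 15% × $286 = $42.90. Cost to patient: $42.90. OOP to date $3283.90. Insurer: $286 − $42.90 = $243.10.

$243.10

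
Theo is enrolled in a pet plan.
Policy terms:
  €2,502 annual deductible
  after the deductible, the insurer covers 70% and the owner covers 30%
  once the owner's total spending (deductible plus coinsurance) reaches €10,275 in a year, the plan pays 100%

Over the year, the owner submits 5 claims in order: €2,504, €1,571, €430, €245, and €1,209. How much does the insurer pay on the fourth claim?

€171.50

Claim 1 (€2,504): €2,502 finishes the deductible; €2 goes to coinsurance; 30% of €2 = €0.60. Owner pays €2,502.60; OOP now €2,502.60. Plan pays €2,504 − €2,502.60 = €1.40.
Claim 2 (€1,571): deductible met; 30% of €1,571 = €471.30. Owner owes €471.30 (running OOP €2,973.90). Insurer: €1,571 − €471.30 = €1,099.70.
Claim 3 (€430): 30% coinsurance on €430 = €129. Cost to owner: €129. OOP to date €3,102.90. Plan pays €430 − €129 = €301.
Claim 4 (€245): 30% coinsurance on €245 = €73.50. Owner owes €73.50 (running OOP €3,176.40). Plan pays €245 − €73.50 = €171.50.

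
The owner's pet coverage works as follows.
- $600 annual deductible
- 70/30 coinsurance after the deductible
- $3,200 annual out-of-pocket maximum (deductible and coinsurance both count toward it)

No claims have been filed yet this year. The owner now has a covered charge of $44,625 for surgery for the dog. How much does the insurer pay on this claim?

$41,425

The full $600 deductible is still open; $600 of this bill applies to it.
That leaves $44,625 − $600 = $44,025 for coinsurance.
Owner's 30% share of $44,025 is $13,207.50.
So the owner owes $600 + $13,207.50 = $13,807.50 before any cap.
That would bring total out-of-pocket to $13,807.50, past the $3,200 cap. The owner is capped at $3,200 − $0 = $3,200 on this claim.
Insurer pays the balance: $44,625 − $3,200 = $41,425.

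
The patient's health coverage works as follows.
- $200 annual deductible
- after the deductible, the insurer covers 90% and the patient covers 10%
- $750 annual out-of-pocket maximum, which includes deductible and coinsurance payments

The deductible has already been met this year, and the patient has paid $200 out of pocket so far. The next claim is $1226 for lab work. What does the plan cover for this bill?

$1103.40

With the deductible met, the entire $1226 is subject to coinsurance.
Coinsurance: $1226 × 10% = $122.60.
Year-to-date out-of-pocket becomes $200 + $122.60 = $322.60, still under the $750 maximum, so no cap applies.
Insurer pays the balance: $1226 − $122.60 = $1103.40.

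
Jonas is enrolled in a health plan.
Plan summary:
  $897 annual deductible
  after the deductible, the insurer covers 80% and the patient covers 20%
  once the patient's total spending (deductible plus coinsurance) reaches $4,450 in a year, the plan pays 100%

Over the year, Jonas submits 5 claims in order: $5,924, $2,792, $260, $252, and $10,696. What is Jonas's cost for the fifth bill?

$1,886.80

Claim 1 ($5,924): deductible takes $897, $5,027 remains; 20% of $5,027 = $1,005.40. Patient owes $1,902.40 (running OOP $1,902.40).
Claim 2 ($2,792): deductible met; 20% of $2,792 = $558.40. Patient owes $558.40 (running OOP $2,460.80).
Claim 3 ($260): deductible already satisfied, so patient's share is 20% × $260 = $52. Cost to patient: $52. OOP to date $2,512.80.
Claim 4 ($252): 20% coinsurance on $252 = $50.40. Patient owes $50.40 (running OOP $2,563.20).
Claim 5 ($10,696): deductible already satisfied, so patient's share is 20% × $10,696 = $2,139.20. OOP would hit $4,702.40 > $4,450, so the cap limits the patient to $4,450 − $2,563.20 = $1,886.80.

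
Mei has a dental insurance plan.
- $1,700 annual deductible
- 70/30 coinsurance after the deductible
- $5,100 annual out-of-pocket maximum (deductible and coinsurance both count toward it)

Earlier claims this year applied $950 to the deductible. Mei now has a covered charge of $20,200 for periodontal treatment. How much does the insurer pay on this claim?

Deductible still to meet: $1,700 − $950 = $750.
The remaining $19,450 (= $20,200 − $750) moves to coinsurance.
Coinsurance: $19,450 × 30% = $5,835.
That puts the patient's cost at $750 + $5,835 = $6,585 before any cap.
Year-to-date out-of-pocket would reach $950 + $6,585 = $7,535, above the $5,100 maximum, so the patient pays only $5,100 − $950 = $4,150.
Insurer pays the balance: $20,200 − $4,150 = $16,050.

$16,050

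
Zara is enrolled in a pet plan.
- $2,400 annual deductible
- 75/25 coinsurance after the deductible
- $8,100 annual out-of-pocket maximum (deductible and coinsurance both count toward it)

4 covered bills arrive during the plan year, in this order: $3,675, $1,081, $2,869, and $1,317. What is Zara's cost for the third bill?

$717.25

Bill 1, $3,675: deductible takes $2,400, $1,275 remains; 25% of $1,275 = $318.75. Owner pays $2,718.75; OOP now $2,718.75.
Bill 2, $1,081: deductible met; 25% of $1,081 = $270.25. Owner pays $270.25; OOP now $2,989.
Bill 3, $2,869: deductible already satisfied, so owner's share is 25% × $2,869 = $717.25. Owner owes $717.25 (running OOP $3,706.25).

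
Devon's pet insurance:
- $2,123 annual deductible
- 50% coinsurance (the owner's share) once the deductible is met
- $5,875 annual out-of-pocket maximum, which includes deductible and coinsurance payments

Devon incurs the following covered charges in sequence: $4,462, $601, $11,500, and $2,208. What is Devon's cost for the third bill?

Claim 1 ($4,462): $2,123 to deductible, leaving $2,339; 50% of $2,339 = $1,169.50. Owner owes $3,292.50 (running OOP $3,292.50).
Claim 2 ($601): deductible already satisfied, so owner's share is 50% × $601 = $300.50. Owner owes $300.50 (running OOP $3,593).
Claim 3 ($11,500): 50% coinsurance on $11,500 = $5,750. That would push OOP to $9,343, over the $5,875 cap, so owner pays $5,875 − $3,593 = $2,282.

$2,282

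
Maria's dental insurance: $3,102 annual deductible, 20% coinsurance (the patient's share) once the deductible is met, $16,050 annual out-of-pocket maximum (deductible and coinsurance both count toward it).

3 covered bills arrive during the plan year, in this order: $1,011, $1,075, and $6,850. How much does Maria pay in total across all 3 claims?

$4,268.80

Claim 1 ($1,011): fully absorbed by the deductible. Patient pays $1,011; OOP now $1,011.
Claim 2 ($1,075): all of it applies to the deductible. Patient pays $1,075; OOP now $2,086.
Claim 3 ($6,850): $1,016 to deductible, leaving $5,834; patient's 20% is $1,166.80. Cost to patient: $2,182.80. OOP to date $4,268.80.
Summing the patient's payments: $1,011 + $1,075 + $2,182.80 = $4,268.80.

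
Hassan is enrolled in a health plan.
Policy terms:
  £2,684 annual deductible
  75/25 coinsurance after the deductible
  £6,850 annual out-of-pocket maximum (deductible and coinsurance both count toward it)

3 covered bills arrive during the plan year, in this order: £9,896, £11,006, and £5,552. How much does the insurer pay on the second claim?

Claim 1 — £9,896: £2,684 to deductible, leaving £7,212; patient's 25% is £1,803. Patient pays £4,487; OOP now £4,487. Insurer: £9,896 − £4,487 = £5,409.
Claim 2 — £11,006: deductible already satisfied, so patient's share is 25% × £11,006 = £2,751.50. That would push OOP to £7,238.50, over the £6,850 cap, so patient pays £6,850 − £4,487 = £2,363. Plan pays £11,006 − £2,363 = £8,643.

£8,643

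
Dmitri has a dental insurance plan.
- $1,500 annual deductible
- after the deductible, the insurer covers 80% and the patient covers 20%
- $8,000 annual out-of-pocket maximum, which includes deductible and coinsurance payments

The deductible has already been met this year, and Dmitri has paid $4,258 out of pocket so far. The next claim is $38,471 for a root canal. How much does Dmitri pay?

With the deductible met, the entire $38,471 is subject to coinsurance.
20% of $38,471 = $7,694.20 falls to the patient.
That would bring total out-of-pocket to $11,952.20, past the $8,000 cap. The patient is capped at $8,000 − $4,258 = $3,742 on this claim.

$3,742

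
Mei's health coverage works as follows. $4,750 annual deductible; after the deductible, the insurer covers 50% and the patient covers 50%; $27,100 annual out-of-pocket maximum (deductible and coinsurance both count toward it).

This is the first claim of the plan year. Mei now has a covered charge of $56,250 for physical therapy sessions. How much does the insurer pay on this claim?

Deductible not yet touched, so the first $4,750 of the bill goes to the deductible.
After the $4,750 deductible portion, $56,250 − $4,750 = $51,500 is subject to coinsurance.
Coinsurance: $51,500 × 50% = $25,750.
Patient responsibility before any cap: $4,750 + $25,750 = $30,500.
That would bring total out-of-pocket to $30,500, past the $27,100 cap. The patient is capped at $27,100 − $0 = $27,100 on this claim.
Insurer pays the balance: $56,250 − $27,100 = $29,150.

$29,150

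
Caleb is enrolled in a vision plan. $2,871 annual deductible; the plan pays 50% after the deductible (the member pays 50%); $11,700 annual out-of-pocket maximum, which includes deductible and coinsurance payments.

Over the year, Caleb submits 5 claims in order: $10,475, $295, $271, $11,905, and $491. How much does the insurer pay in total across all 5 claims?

$11,737

Bill 1, $10,475: deductible takes $2,871, $7,604 remains; 50% of $7,604 = $3,802. Member pays $6,673; OOP now $6,673. Insurer: $10,475 − $6,673 = $3,802.
Bill 2, $295: deductible already satisfied, so member's share is 50% × $295 = $147.50. Member owes $147.50 (running OOP $6,820.50). Insurer: $295 − $147.50 = $147.50.
Bill 3, $271: deductible already satisfied, so member's share is 50% × $271 = $135.50. Member pays $135.50; OOP now $6,956. Insurer: $271 − $135.50 = $135.50.
Bill 4, $11,905: 50% coinsurance on $11,905 = $5,952.50. That would push OOP to $12,908.50, over the $11,700 cap, so member pays $11,700 − $6,956 = $4,744. Plan pays $11,905 − $4,744 = $7,161.
Bill 5, $491: deductible met; 50% of $491 = $245.50. Adding that to $11,700 gives $11,945.50, past the $11,700 cap; member pays only $11,700 − $11,700 = $0. Plan pays $491 − $0 = $491.
Insurer total: $3,802 + $147.50 + $135.50 + $7,161 + $491 = $11,737.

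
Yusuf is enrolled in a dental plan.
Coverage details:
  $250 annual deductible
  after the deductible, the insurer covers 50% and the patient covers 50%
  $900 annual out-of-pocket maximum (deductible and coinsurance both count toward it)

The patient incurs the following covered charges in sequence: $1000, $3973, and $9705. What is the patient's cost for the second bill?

Bill 1, $1000: $250 finishes the deductible; $750 goes to coinsurance; patient's 50% is $375. Patient pays $625; OOP now $625.
Bill 2, $3973: 50% coinsurance on $3973 = $1986.50. Adding that to $625 gives $2611.50, past the $900 cap; patient pays only $900 − $625 = $275.

$275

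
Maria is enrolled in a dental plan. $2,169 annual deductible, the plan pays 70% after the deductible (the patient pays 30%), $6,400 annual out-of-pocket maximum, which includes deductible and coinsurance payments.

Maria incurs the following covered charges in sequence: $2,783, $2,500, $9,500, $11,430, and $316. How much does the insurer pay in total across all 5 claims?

Claim 1 — $2,783: $2,169 finishes the deductible; $614 goes to coinsurance; 30% of $614 = $184.20. Cost to patient: $2,353.20. OOP to date $2,353.20. Plan pays $2,783 − $2,353.20 = $429.80.
Claim 2 — $2,500: deductible met; 30% of $2,500 = $750. Patient pays $750; OOP now $3,103.20. Plan pays $2,500 − $750 = $1,750.
Claim 3 — $9,500: deductible already satisfied, so patient's share is 30% × $9,500 = $2,850. Patient pays $2,850; OOP now $5,953.20. Insurer: $9,500 − $2,850 = $6,650.
Claim 4 — $11,430: deductible already satisfied, so patient's share is 30% × $11,430 = $3,429. OOP would hit $9,382.20 > $6,400, so the cap limits the patient to $6,400 − $5,953.20 = $446.80. Plan pays $11,430 − $446.80 = $10,983.20.
Claim 5 — $316: deductible already satisfied, so patient's share is 30% × $316 = $94.80. That would push OOP to $6,494.80, over the $6,400 cap, so patient pays $6,400 − $6,400 = $0. Insurer: $316 − $0 = $316.
Insurer total = bills − patient's total = $26,529 − $6,400 = $20,129.

$20,129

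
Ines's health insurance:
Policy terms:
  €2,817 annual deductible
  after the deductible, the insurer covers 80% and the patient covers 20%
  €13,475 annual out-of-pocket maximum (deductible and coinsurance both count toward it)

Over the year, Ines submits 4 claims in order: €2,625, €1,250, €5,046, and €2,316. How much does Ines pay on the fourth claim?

€463.20

Claim 1 — €2,625: fully absorbed by the deductible. Patient pays €2,625; OOP now €2,625.
Claim 2 — €1,250: €192 to deductible, leaving €1,058; patient's 20% is €211.60. Cost to patient: €403.60. OOP to date €3,028.60.
Claim 3 — €5,046: deductible met; 20% of €5,046 = €1,009.20. Patient owes €1,009.20 (running OOP €4,037.80).
Claim 4 — €2,316: deductible already satisfied, so patient's share is 20% × €2,316 = €463.20. Cost to patient: €463.20. OOP to date €4,501.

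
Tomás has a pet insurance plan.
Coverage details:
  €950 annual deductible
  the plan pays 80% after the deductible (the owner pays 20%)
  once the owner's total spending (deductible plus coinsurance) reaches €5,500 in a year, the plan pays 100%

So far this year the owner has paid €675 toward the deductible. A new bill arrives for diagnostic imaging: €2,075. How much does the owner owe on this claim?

€635

Deductible still to meet: €950 − €675 = €275.
That leaves €2,075 − €275 = €1,800 for coinsurance.
Coinsurance: €1,800 × 20% = €360.
Owner responsibility before any cap: €275 + €360 = €635.
Year-to-date out-of-pocket becomes €675 + €635 = €1,310, still under the €5,500 maximum, so no cap applies.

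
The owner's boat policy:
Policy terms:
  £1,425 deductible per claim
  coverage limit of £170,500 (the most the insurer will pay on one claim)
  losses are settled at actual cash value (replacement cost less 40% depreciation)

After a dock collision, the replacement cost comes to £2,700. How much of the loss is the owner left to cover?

Actual cash value after 40% depreciation: £2,700 × 60% = £1,620.
Less the £1,425 deductible: £1,620 − £1,425 = £195.
£195 ≤ £170,500, so the limit doesn't bind; insurer pays £195.
Out of pocket: £2,700 − £195 = £2,505.

£2,505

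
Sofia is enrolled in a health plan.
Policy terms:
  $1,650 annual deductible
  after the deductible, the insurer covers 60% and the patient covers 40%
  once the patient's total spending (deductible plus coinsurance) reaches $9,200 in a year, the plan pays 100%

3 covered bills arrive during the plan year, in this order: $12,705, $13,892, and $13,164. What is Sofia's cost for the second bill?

$3,128

Claim 1 ($12,705): deductible takes $1,650, $11,055 remains; 40% of $11,055 = $4,422. Cost to patient: $6,072. OOP to date $6,072.
Claim 2 ($13,892): deductible already satisfied, so patient's share is 40% × $13,892 = $5,556.80. Adding that to $6,072 gives $11,628.80, past the $9,200 cap; patient pays only $9,200 − $6,072 = $3,128.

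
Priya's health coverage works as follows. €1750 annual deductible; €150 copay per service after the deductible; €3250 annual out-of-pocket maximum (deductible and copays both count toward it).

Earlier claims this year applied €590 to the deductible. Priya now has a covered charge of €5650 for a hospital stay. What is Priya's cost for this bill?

Deductible still to meet: €1750 − €590 = €1160.
After the €1160 deductible portion, €5650 − €1160 = €4490 is subject to the copay.
Copay on this service: €150.
So the patient owes €1160 + €150 = €1310 before any cap.
Cumulative spending €590 + €1310 = €1900 stays under the €3250 maximum.

€1310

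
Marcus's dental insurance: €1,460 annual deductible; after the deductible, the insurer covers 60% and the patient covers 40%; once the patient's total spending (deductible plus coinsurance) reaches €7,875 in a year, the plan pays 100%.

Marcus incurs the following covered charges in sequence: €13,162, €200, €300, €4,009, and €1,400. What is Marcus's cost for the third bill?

€120

#1 (€13,162): €1,460 finishes the deductible; €11,702 goes to coinsurance; patient's 40% is €4,680.80. Patient pays €6,140.80; OOP now €6,140.80.
#2 (€200): 40% coinsurance on €200 = €80. Cost to patient: €80. OOP to date €6,220.80.
#3 (€300): deductible met; 40% of €300 = €120. Cost to patient: €120. OOP to date €6,340.80.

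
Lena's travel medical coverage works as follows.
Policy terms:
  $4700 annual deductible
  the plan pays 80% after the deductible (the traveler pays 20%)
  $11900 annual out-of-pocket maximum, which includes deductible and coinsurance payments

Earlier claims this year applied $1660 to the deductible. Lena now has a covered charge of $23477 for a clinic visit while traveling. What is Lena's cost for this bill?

$1660 of the $4700 deductible is already met, leaving $3040.
The remaining $20437 (= $23477 − $3040) moves to coinsurance.
20% of $20437 = $4087.40 falls to the traveler.
So the traveler owes $3040 + $4087.40 = $7127.40 before any cap.
Cumulative spending $1660 + $7127.40 = $8787.40 stays under the $11900 maximum.

$7127.40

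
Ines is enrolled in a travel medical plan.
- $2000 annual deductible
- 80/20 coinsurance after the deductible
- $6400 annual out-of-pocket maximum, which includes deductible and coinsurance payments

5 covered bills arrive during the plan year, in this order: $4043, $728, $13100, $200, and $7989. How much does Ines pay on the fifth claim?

$1185.80

Bill 1, $4043: deductible takes $2000, $2043 remains; 20% of $2043 = $408.60. Cost to traveler: $2408.60. OOP to date $2408.60.
Bill 2, $728: deductible already satisfied, so traveler's share is 20% × $728 = $145.60. Traveler pays $145.60; OOP now $2554.20.
Bill 3, $13100: deductible already satisfied, so traveler's share is 20% × $13100 = $2620. Traveler pays $2620; OOP now $5174.20.
Bill 4, $200: 20% coinsurance on $200 = $40. Cost to traveler: $40. OOP to date $5214.20.
Bill 5, $7989: 20% coinsurance on $7989 = $1597.80. Adding that to $5214.20 gives $6812, past the $6400 cap; traveler pays only $6400 − $5214.20 = $1185.80.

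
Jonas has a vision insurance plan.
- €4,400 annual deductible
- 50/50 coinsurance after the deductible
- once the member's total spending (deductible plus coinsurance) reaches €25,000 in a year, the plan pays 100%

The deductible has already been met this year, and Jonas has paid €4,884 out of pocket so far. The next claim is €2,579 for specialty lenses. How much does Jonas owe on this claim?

The deductible is already satisfied, so the full bill goes to coinsurance.
Member's 50% share of €2,579 is €1,289.50.
Year-to-date out-of-pocket becomes €4,884 + €1,289.50 = €6,173.50, still under the €25,000 maximum, so no cap applies.

€1,289.50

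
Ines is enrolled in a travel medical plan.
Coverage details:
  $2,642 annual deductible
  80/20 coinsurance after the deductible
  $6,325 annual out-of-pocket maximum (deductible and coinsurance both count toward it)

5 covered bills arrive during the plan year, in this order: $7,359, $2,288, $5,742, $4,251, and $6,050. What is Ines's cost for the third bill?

#1 ($7,359): $2,642 to deductible, leaving $4,717; coinsurance $4,717 × 20% = $943.40. Traveler owes $3,585.40 (running OOP $3,585.40).
#2 ($2,288): 20% coinsurance on $2,288 = $457.60. Traveler owes $457.60 (running OOP $4,043).
#3 ($5,742): deductible met; 20% of $5,742 = $1,148.40. Traveler owes $1,148.40 (running OOP $5,191.40).

$1,148.40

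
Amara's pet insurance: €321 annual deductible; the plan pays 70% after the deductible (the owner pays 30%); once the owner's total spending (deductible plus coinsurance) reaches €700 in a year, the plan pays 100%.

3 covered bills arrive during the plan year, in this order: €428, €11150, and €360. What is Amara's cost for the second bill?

Claim 1 (€428): €321 finishes the deductible; €107 goes to coinsurance; 30% of €107 = €32.10. Owner pays €353.10; OOP now €353.10.
Claim 2 (€11150): deductible met; 30% of €11150 = €3345. That would push OOP to €3698.10, over the €700 cap, so owner pays €700 − €353.10 = €346.90.

€346.90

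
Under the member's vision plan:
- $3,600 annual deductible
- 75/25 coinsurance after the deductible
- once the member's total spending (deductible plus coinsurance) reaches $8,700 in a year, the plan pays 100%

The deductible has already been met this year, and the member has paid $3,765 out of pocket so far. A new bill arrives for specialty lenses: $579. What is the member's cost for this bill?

The deductible is already satisfied, so the full bill goes to coinsurance.
Member's 25% share of $579 is $144.75.
Cumulative spending $3,765 + $144.75 = $3,909.75 stays under the $8,700 maximum.

$144.75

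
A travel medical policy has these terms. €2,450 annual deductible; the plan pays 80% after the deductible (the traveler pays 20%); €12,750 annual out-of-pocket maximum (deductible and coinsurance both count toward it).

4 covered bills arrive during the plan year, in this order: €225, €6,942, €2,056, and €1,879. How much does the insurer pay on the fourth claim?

€1,503.20

Bill 1, €225: fully absorbed by the deductible. Traveler pays €225; OOP now €225. Insurer: €225 − €225 = €0.
Bill 2, €6,942: deductible takes €2,225, €4,717 remains; coinsurance €4,717 × 20% = €943.40. Traveler owes €3,168.40 (running OOP €3,393.40). Plan pays €6,942 − €3,168.40 = €3,773.60.
Bill 3, €2,056: deductible met; 20% of €2,056 = €411.20. Cost to traveler: €411.20. OOP to date €3,804.60. Plan pays €2,056 − €411.20 = €1,644.80.
Bill 4, €1,879: 20% coinsurance on €1,879 = €375.80. Traveler pays €375.80; OOP now €4,180.40. Plan pays €1,879 − €375.80 = €1,503.20.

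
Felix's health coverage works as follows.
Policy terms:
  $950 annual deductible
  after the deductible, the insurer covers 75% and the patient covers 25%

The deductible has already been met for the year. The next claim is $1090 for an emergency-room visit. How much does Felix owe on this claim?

The deductible is already satisfied, so the full bill goes to coinsurance.
Coinsurance: $1090 × 25% = $272.50.

$272.50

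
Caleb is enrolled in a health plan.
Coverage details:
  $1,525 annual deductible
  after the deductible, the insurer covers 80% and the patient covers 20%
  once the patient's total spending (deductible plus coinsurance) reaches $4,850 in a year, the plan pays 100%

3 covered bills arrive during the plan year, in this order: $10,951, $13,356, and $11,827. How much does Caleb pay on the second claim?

$1,439.80

Claim 1 — $10,951: $1,525 finishes the deductible; $9,426 goes to coinsurance; 20% of $9,426 = $1,885.20. Patient owes $3,410.20 (running OOP $3,410.20).
Claim 2 — $13,356: deductible already satisfied, so patient's share is 20% × $13,356 = $2,671.20. Adding that to $3,410.20 gives $6,081.40, past the $4,850 cap; patient pays only $4,850 − $3,410.20 = $1,439.80.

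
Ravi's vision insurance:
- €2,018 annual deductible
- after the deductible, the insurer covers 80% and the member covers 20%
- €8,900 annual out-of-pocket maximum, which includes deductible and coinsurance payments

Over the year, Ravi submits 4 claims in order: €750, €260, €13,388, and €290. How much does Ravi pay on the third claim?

Claim 1 (€750): all of it applies to the deductible. Member pays €750; OOP now €750.
Claim 2 (€260): all of it applies to the deductible. Member owes €260 (running OOP €1,010).
Claim 3 (€13,388): €1,008 finishes the deductible; €12,380 goes to coinsurance; 20% of €12,380 = €2,476. Member pays €3,484; OOP now €4,494.

€3,484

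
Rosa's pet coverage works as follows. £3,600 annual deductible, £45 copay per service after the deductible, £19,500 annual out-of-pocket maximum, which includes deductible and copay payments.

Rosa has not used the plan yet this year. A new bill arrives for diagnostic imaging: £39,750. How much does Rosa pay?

Deductible not yet touched, so the first £3,600 of the bill goes to the deductible.
After the £3,600 deductible portion, £39,750 − £3,600 = £36,150 is subject to the copay.
Copay on this service: £45.
That puts the owner's cost at £3,600 + £45 = £3,645 before any cap.
Year-to-date out-of-pocket becomes £0 + £3,645 = £3,645, still under the £19,500 maximum, so no cap applies.

£3,645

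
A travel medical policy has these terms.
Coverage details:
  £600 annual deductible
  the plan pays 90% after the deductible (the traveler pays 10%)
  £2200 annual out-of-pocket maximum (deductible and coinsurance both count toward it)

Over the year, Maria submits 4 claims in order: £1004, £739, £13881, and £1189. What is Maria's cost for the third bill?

Claim 1 — £1004: deductible takes £600, £404 remains; traveler's 10% is £40.40. Cost to traveler: £640.40. OOP to date £640.40.
Claim 2 — £739: deductible met; 10% of £739 = £73.90. Cost to traveler: £73.90. OOP to date £714.30.
Claim 3 — £13881: deductible met; 10% of £13881 = £1388.10. Traveler pays £1388.10; OOP now £2102.40.

£1388.10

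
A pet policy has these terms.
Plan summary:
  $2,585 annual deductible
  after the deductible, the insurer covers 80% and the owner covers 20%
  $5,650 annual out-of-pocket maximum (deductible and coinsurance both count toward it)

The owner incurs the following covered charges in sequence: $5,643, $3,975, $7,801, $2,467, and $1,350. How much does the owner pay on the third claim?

Bill 1, $5,643: deductible takes $2,585, $3,058 remains; owner's 20% is $611.60. Owner owes $3,196.60 (running OOP $3,196.60).
Bill 2, $3,975: 20% coinsurance on $3,975 = $795. Owner owes $795 (running OOP $3,991.60).
Bill 3, $7,801: deductible met; 20% of $7,801 = $1,560.20. Cost to owner: $1,560.20. OOP to date $5,551.80.

$1,560.20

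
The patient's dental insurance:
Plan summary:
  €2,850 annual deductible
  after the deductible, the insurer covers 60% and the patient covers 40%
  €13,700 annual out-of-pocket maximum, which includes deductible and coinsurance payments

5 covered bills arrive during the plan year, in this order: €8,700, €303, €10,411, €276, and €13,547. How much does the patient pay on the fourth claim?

€110.40

Claim 1 — €8,700: €2,850 to deductible, leaving €5,850; patient's 40% is €2,340. Patient owes €5,190 (running OOP €5,190).
Claim 2 — €303: deductible already satisfied, so patient's share is 40% × €303 = €121.20. Patient owes €121.20 (running OOP €5,311.20).
Claim 3 — €10,411: deductible met; 40% of €10,411 = €4,164.40. Patient owes €4,164.40 (running OOP €9,475.60).
Claim 4 — €276: deductible met; 40% of €276 = €110.40. Patient pays €110.40; OOP now €9,586.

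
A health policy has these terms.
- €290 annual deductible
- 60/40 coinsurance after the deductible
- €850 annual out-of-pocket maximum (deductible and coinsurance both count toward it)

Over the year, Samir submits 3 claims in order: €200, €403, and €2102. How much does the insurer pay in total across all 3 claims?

€1855

Claim 1 — €200: entire amount goes to the deductible. Cost to patient: €200. OOP to date €200. Insurer: €200 − €200 = €0.
Claim 2 — €403: €90 to deductible, leaving €313; coinsurance €313 × 40% = €125.20. Cost to patient: €215.20. OOP to date €415.20. Insurer: €403 − €215.20 = €187.80.
Claim 3 — €2102: deductible met; 40% of €2102 = €840.80. That would push OOP to €1256, over the €850 cap, so patient pays €850 − €415.20 = €434.80. Insurer: €2102 − €434.80 = €1667.20.
Insurer total = bills − patient's total = €2705 − €850 = €1855.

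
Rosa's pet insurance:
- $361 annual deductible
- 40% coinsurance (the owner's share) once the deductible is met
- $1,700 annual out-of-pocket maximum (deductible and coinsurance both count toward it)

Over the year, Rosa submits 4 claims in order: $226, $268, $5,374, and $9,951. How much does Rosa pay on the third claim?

Claim 1 — $226: all of it applies to the deductible. Owner owes $226 (running OOP $226).
Claim 2 — $268: $135 finishes the deductible; $133 goes to coinsurance; owner's 40% is $53.20. Owner pays $188.20; OOP now $414.20.
Claim 3 — $5,374: deductible met; 40% of $5,374 = $2,149.60. OOP would hit $2,563.80 > $1,700, so the cap limits the owner to $1,700 − $414.20 = $1,285.80.

$1,285.80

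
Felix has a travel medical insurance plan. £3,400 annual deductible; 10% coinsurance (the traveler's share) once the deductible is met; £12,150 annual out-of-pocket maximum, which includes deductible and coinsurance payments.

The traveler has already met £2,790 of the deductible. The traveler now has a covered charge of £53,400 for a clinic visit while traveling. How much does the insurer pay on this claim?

£47,511

Deductible still to meet: £3,400 − £2,790 = £610.
After the £610 deductible portion, £53,400 − £610 = £52,790 is subject to coinsurance.
10% of £52,790 = £5,279 falls to the traveler.
So the traveler owes £610 + £5,279 = £5,889 before any cap.
Year-to-date out-of-pocket becomes £2,790 + £5,889 = £8,679, still under the £12,150 maximum, so no cap applies.
Insurer pays the balance: £53,400 − £5,889 = £47,511.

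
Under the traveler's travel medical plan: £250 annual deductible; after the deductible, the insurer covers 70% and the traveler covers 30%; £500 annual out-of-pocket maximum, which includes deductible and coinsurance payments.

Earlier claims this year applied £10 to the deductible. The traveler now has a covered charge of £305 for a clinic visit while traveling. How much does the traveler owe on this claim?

£259.50

Deductible still to meet: £250 − £10 = £240.
The remaining £65 (= £305 − £240) moves to coinsurance.
Coinsurance: £65 × 30% = £19.50.
So the traveler owes £240 + £19.50 = £259.50 before any cap.
Year-to-date out-of-pocket becomes £10 + £259.50 = £269.50, still under the £500 maximum, so no cap applies.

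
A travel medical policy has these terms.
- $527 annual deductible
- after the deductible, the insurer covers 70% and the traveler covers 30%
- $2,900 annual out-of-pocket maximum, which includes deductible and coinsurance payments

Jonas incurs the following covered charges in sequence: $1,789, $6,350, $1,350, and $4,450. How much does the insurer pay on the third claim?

Bill 1, $1,789: deductible takes $527, $1,262 remains; 30% of $1,262 = $378.60. Traveler owes $905.60 (running OOP $905.60). Insurer: $1,789 − $905.60 = $883.40.
Bill 2, $6,350: 30% coinsurance on $6,350 = $1,905. Traveler pays $1,905; OOP now $2,810.60. Insurer: $6,350 − $1,905 = $4,445.
Bill 3, $1,350: 30% coinsurance on $1,350 = $405. OOP would hit $3,215.60 > $2,900, so the cap limits the traveler to $2,900 − $2,810.60 = $89.40. Insurer: $1,350 − $89.40 = $1,260.60.

$1,260.60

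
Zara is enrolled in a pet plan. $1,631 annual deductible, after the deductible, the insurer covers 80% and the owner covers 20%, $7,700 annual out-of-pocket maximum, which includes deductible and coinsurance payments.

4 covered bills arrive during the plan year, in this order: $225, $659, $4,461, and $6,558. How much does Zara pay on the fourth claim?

$1,311.60

Bill 1, $225: all of it applies to the deductible. Owner pays $225; OOP now $225.
Bill 2, $659: all of it applies to the deductible. Cost to owner: $659. OOP to date $884.
Bill 3, $4,461: $747 finishes the deductible; $3,714 goes to coinsurance; 20% of $3,714 = $742.80. Owner pays $1,489.80; OOP now $2,373.80.
Bill 4, $6,558: 20% coinsurance on $6,558 = $1,311.60. Cost to owner: $1,311.60. OOP to date $3,685.40.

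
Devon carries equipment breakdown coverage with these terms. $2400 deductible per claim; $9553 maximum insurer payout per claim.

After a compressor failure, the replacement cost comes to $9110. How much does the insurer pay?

Subtract the deductible: $9110 − $2400 = $6710.
That's under the $9553 cap, so the insurer reimburses the full $6710.

$6710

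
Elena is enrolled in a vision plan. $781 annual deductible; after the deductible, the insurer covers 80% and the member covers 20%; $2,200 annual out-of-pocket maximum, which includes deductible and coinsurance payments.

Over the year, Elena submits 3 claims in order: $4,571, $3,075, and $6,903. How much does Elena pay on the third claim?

Bill 1, $4,571: $781 finishes the deductible; $3,790 goes to coinsurance; 20% of $3,790 = $758. Member owes $1,539 (running OOP $1,539).
Bill 2, $3,075: deductible already satisfied, so member's share is 20% × $3,075 = $615. Cost to member: $615. OOP to date $2,154.
Bill 3, $6,903: 20% coinsurance on $6,903 = $1,380.60. OOP would hit $3,534.60 > $2,200, so the cap limits the member to $2,200 − $2,154 = $46.

$46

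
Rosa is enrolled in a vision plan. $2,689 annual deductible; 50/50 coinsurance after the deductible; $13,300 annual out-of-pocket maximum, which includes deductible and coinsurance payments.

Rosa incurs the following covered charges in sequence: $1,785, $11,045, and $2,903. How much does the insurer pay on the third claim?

#1 ($1,785): all of it applies to the deductible. Member owes $1,785 (running OOP $1,785). Plan pays $1,785 − $1,785 = $0.
#2 ($11,045): $904 to deductible, leaving $10,141; coinsurance $10,141 × 50% = $5,070.50. Member pays $5,974.50; OOP now $7,759.50. Insurer: $11,045 − $5,974.50 = $5,070.50.
#3 ($2,903): deductible met; 50% of $2,903 = $1,451.50. Member owes $1,451.50 (running OOP $9,211). Plan pays $2,903 − $1,451.50 = $1,451.50.

$1,451.50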